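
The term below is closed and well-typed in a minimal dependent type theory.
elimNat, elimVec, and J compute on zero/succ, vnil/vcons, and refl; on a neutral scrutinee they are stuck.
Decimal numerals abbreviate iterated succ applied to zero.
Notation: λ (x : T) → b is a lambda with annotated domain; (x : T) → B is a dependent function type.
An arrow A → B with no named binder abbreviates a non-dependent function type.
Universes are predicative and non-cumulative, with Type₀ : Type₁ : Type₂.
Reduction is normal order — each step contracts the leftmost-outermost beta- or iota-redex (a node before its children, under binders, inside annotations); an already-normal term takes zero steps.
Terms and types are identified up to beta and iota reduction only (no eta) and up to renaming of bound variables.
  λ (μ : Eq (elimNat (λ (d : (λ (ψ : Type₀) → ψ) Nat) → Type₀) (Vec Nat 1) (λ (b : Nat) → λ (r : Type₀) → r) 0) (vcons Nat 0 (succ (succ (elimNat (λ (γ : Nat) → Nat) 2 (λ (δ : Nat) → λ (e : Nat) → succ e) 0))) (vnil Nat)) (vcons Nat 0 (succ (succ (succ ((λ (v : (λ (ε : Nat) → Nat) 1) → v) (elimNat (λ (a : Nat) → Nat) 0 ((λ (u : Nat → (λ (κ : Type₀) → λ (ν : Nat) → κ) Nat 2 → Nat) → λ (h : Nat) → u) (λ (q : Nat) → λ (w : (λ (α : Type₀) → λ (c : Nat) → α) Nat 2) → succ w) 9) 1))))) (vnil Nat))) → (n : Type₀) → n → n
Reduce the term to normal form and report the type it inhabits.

normal form:
  λ (μ : Eq (Vec Nat 1) (vcons Nat 0 4 (vnil Nat)) (vcons Nat 0 4 (vnil Nat))) → (d : Type₀) → d → d
type:
  Eq (Vec Nat 1) (vcons Nat 0 4 (vnil Nat)) (vcons Nat 0 4 (vnil Nat)) → Type₁


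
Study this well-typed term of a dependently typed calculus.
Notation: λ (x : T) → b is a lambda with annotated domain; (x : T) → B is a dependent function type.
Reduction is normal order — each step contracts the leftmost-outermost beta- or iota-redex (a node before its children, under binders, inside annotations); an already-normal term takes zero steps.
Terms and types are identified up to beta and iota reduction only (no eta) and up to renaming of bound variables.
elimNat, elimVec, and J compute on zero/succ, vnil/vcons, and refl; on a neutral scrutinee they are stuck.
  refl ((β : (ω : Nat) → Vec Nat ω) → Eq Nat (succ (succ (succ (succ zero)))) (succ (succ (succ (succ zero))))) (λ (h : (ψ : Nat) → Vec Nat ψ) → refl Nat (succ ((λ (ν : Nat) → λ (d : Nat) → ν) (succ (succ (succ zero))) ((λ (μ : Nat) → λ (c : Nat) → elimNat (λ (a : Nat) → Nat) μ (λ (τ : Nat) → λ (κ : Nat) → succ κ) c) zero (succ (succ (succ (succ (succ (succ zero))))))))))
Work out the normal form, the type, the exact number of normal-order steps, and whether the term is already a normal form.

reduced normal form:
  refl ((β : (ω : Nat) → Vec Nat ω) → Eq Nat (succ (succ (succ (succ zero)))) (succ (succ (succ (succ zero))))) (λ (h : (ψ : Nat) → Vec Nat ψ) → refl Nat (succ (succ (succ (succ zero)))))
type:
  Eq ((β : (ω : Nat) → Vec Nat ω) → Eq Nat (succ (succ (succ (succ zero)))) (succ (succ (succ (succ zero))))) (λ (h : (ψ : Nat) → Vec Nat ψ) → refl Nat (succ (succ (succ (succ zero))))) (λ (ν : (d : Nat) → Vec Nat d) → refl Nat (succ (succ (succ (succ zero)))))
steps to reach normal form (normal order): 2
already normal: no
first redex: a beta-redex


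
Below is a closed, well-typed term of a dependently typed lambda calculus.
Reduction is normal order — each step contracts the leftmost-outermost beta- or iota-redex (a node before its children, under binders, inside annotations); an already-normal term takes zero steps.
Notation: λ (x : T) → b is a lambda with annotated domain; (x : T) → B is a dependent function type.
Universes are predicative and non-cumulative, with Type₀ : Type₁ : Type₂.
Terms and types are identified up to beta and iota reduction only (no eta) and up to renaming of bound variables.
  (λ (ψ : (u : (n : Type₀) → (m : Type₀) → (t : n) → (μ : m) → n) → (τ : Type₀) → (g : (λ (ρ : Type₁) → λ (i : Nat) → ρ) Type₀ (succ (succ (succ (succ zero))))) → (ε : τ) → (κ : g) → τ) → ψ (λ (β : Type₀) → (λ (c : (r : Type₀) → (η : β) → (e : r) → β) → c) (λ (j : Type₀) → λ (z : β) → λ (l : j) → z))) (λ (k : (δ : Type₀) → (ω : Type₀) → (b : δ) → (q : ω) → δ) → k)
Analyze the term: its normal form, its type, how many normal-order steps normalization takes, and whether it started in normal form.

resulting normal form:
  λ (ψ : Type₀) → λ (u : Type₀) → λ (n : ψ) → λ (m : u) → n
inferred type:
  (ψ : Type₀) → (u : Type₀) → (n : ψ) → (m : u) → ψ
steps to reach normal form (normal order): 3
already normal: no
first redex: a beta-redex


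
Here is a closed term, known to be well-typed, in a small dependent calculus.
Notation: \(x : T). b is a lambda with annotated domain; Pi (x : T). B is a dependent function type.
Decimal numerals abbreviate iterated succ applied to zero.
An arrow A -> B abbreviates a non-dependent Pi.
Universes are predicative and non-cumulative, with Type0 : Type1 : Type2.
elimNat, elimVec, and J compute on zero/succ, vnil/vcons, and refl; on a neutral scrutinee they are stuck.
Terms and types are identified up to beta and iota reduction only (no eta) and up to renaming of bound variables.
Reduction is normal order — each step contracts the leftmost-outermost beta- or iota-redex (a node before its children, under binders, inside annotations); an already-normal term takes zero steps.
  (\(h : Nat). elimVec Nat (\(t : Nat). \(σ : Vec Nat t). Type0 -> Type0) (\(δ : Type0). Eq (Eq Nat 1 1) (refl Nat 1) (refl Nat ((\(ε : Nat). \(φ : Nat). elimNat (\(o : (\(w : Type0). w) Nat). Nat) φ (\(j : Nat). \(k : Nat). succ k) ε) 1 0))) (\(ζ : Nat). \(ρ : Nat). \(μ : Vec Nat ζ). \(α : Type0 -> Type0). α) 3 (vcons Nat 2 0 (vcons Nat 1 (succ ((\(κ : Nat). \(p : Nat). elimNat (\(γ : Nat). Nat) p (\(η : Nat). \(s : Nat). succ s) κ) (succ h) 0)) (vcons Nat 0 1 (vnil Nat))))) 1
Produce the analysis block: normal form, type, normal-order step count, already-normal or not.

normal form:
  \(h : Type0). Eq (Eq Nat 1 1) (refl Nat 1) (refl Nat 1)
type:
  Type0 -> Type0
steps to reach normal form (normal order): 23
started in normal form: no
first contracted redex: a beta-redex


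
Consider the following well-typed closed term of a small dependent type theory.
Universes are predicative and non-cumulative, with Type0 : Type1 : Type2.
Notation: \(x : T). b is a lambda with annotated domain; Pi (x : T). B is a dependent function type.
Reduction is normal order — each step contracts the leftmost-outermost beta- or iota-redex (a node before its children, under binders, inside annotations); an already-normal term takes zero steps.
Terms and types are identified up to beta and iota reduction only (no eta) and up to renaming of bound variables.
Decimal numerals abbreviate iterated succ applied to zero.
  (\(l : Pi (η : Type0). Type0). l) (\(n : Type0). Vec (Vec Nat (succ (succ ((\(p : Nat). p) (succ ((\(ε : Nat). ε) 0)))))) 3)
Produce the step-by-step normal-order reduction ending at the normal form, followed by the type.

reduction (normal order):
  (\(l : Pi (η : Type0). Type0). l) (\(n : Type0). Vec (Vec Nat (succ (succ ((\(p : Nat). p) (succ ((\(ε : Nat). ε) 0)))))) 3)
  ~> \(l : Type0). Vec (Vec Nat (succ (succ ((\(η : Nat). η) (succ ((\(n : Nat). n) 0)))))) 3
  ~> \(l : Type0). Vec (Vec Nat (succ (succ (succ ((\(η : Nat). η) 0))))) 3
  ~> \(l : Type0). Vec (Vec Nat 3) 3
the term's type:
  Pi (l : Type0). Type0


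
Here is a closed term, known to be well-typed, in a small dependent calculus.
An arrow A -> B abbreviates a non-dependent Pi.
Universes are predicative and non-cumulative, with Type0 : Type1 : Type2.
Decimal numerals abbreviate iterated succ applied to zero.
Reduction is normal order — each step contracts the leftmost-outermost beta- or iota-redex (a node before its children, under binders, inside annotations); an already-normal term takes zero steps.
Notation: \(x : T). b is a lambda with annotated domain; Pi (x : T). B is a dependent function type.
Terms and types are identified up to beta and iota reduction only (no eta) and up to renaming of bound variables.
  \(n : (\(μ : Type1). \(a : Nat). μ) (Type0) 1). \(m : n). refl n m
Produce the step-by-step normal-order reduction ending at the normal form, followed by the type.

normal-order reduction sequence:
  \(n : (\(μ : Type1). \(a : Nat). μ) (Type0) 1). \(m : n). refl n m
  ~> \(n : (\(μ : Nat). Type0) 1). \(a : n). refl n a
  ~> \(n : Type0). \(μ : n). refl n μ
inferred type:
  Pi (n : Type0). Pi (μ : n). Eq n μ μ


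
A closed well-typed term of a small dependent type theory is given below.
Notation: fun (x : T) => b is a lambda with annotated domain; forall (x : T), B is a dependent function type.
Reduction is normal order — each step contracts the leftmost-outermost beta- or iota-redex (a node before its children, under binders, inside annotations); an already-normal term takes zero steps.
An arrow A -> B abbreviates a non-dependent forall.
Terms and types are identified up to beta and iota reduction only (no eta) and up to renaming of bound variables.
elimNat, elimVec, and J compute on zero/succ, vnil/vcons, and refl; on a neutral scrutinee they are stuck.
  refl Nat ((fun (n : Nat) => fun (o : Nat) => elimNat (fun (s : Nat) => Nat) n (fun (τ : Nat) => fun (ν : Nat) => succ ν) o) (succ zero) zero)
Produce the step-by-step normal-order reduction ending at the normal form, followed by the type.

normal-order reduction:
  refl Nat ((fun (n : Nat) => fun (o : Nat) => elimNat (fun (s : Nat) => Nat) n (fun (τ : Nat) => fun (ν : Nat) => succ ν) o) (succ zero) zero)
  ~> refl Nat ((fun (n : Nat) => elimNat (fun (o : Nat) => Nat) (succ zero) (fun (s : Nat) => fun (τ : Nat) => succ τ) n) zero)
  ~> refl Nat (elimNat (fun (n : Nat) => Nat) (succ zero) (fun (o : Nat) => fun (s : Nat) => succ s) zero)
  ~> refl Nat (succ zero)
inferred type:
  Eq Nat (succ zero) (succ zero)


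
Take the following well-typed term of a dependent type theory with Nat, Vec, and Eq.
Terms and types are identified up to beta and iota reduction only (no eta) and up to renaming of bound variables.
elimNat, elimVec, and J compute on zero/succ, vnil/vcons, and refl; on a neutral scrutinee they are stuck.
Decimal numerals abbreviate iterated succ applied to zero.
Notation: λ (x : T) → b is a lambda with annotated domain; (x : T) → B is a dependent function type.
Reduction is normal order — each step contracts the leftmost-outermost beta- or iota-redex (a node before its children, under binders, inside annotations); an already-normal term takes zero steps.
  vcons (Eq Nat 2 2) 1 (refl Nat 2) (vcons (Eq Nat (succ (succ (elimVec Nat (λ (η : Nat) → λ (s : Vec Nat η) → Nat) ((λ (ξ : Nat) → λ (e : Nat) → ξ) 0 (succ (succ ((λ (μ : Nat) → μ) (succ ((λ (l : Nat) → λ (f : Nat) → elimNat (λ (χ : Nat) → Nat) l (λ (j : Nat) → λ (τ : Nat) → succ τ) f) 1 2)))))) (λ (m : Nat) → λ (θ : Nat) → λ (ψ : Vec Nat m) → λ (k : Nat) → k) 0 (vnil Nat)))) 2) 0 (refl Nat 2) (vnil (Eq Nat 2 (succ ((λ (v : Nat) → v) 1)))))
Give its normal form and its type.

normal form:
  vcons (Eq Nat 2 2) 1 (refl Nat 2) (vcons (Eq Nat 2 2) 0 (refl Nat 2) (vnil (Eq Nat 2 2)))
type:
  Vec (Eq Nat 2 2) 2
observation: 4 normal-order steps separate the term from its normal form.


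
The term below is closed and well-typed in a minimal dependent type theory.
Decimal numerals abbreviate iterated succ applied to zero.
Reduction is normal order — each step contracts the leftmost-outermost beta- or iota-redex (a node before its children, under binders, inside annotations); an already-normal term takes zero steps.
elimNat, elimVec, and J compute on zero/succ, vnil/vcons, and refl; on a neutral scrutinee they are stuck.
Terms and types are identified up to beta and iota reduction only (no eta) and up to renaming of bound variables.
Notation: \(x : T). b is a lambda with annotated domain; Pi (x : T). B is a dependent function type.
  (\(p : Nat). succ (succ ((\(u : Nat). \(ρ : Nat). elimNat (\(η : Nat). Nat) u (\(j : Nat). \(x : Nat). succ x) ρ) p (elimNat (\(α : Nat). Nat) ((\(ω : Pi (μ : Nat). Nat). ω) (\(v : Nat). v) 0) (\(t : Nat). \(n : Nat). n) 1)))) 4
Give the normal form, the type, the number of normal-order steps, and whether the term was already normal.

resulting normal form:
  6
the term's type:
  Nat
normal-order step count: 10
started in normal form: no
first redex: a beta-redex


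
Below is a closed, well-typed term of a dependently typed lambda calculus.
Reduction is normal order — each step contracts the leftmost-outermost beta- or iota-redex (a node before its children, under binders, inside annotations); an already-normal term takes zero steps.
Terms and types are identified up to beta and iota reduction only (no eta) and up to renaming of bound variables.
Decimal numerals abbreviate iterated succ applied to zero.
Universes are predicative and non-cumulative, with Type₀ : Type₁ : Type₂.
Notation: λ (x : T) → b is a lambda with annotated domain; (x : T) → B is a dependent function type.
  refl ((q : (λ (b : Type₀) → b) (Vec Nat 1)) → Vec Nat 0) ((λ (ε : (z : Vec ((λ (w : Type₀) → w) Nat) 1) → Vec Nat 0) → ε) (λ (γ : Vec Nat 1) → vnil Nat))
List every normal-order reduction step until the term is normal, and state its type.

reduction (normal order):
  refl ((q : (λ (b : Type₀) → b) (Vec Nat 1)) → Vec Nat 0) ((λ (ε : (z : Vec ((λ (w : Type₀) → w) Nat) 1) → Vec Nat 0) → ε) (λ (γ : Vec Nat 1) → vnil Nat))
  ~> refl ((q : Vec Nat 1) → Vec Nat 0) ((λ (b : (ε : Vec ((λ (z : Type₀) → z) Nat) 1) → Vec Nat 0) → b) (λ (w : Vec Nat 1) → vnil Nat))
  ~> refl ((q : Vec Nat 1) → Vec Nat 0) (λ (b : Vec Nat 1) → vnil Nat)
type:
  Eq ((q : Vec Nat 1) → Vec Nat 0) (λ (b : Vec Nat 1) → vnil Nat) (λ (ε : Vec Nat 1) → vnil Nat)


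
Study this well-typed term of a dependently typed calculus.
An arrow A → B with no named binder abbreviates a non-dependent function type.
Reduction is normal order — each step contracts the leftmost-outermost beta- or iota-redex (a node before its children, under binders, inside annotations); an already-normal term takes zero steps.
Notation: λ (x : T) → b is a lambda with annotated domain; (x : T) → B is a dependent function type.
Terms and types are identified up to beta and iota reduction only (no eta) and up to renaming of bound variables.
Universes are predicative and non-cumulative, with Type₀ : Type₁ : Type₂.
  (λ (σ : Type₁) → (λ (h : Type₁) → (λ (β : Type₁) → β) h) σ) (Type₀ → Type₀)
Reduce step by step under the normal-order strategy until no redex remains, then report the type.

normal-order reduction:
  (λ (σ : Type₁) → (λ (h : Type₁) → (λ (β : Type₁) → β) h) σ) (Type₀ → Type₀)
  ~> (λ (σ : Type₁) → (λ (h : Type₁) → h) σ) (Type₀ → Type₀)
  ~> (λ (σ : Type₁) → σ) (Type₀ → Type₀)
  ~> Type₀ → Type₀
the term's type:
  Type₁


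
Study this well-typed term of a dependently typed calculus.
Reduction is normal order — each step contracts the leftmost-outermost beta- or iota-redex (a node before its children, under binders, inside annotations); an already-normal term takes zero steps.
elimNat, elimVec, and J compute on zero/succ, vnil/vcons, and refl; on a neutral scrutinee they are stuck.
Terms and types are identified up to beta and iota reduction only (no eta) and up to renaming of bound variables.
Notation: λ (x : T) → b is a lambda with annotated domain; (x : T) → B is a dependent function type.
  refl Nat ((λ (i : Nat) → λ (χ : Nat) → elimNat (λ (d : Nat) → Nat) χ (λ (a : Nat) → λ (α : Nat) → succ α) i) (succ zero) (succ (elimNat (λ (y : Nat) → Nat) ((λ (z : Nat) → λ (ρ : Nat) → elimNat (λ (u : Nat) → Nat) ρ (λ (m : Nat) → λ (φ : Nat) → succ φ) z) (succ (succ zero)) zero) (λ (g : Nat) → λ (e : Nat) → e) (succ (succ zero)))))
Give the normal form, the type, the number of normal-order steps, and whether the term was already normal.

reduced normal form:
  refl Nat (succ (succ (succ (succ zero))))
the term's type:
  Eq Nat (succ (succ (succ (succ zero)))) (succ (succ (succ (succ zero))))
steps to reach normal form (normal order): 22
already normal: no
first redex: a beta-redex


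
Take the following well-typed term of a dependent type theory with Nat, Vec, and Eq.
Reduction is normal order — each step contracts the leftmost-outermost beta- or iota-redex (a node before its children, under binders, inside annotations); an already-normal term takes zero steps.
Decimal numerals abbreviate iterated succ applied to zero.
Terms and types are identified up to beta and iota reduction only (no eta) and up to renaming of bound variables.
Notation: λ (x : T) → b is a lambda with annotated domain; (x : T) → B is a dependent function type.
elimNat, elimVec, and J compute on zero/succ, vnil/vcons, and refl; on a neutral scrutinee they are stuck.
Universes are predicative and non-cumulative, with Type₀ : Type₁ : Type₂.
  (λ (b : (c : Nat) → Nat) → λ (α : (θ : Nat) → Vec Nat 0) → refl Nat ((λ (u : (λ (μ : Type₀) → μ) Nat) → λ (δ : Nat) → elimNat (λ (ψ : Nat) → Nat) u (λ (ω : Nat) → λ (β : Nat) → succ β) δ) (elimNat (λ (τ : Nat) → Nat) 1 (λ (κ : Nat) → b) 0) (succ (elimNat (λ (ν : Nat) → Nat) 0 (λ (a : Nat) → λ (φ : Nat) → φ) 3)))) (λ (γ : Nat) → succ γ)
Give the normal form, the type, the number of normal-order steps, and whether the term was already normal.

resulting normal form:
  λ (b : (c : Nat) → Vec Nat 0) → refl Nat 2
type:
  (b : (c : Nat) → Vec Nat 0) → Eq Nat 2 2
reduction steps (normal order): 18
started in normal form: no
first redex: a beta-redex


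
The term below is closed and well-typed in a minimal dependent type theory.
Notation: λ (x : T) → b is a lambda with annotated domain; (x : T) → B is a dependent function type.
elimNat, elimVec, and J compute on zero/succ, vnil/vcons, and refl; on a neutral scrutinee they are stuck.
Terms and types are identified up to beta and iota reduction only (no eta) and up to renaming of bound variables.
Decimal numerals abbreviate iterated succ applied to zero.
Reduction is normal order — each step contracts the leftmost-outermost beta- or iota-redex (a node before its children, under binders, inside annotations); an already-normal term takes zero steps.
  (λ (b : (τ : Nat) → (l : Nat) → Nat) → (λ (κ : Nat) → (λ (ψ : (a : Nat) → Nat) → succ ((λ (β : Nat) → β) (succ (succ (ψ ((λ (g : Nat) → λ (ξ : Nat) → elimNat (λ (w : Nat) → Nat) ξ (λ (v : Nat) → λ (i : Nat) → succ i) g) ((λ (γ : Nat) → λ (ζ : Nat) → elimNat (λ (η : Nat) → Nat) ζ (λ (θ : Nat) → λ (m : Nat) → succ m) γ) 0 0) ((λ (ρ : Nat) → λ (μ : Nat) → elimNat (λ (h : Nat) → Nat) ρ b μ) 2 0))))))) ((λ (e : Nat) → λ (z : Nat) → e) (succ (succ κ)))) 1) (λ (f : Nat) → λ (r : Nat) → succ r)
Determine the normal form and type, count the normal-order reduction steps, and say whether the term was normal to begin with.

reduced normal form:
  6
the term's type:
  Nat
normal-order step count: 6
term was already normal: no
first contracted redex: a beta-redex


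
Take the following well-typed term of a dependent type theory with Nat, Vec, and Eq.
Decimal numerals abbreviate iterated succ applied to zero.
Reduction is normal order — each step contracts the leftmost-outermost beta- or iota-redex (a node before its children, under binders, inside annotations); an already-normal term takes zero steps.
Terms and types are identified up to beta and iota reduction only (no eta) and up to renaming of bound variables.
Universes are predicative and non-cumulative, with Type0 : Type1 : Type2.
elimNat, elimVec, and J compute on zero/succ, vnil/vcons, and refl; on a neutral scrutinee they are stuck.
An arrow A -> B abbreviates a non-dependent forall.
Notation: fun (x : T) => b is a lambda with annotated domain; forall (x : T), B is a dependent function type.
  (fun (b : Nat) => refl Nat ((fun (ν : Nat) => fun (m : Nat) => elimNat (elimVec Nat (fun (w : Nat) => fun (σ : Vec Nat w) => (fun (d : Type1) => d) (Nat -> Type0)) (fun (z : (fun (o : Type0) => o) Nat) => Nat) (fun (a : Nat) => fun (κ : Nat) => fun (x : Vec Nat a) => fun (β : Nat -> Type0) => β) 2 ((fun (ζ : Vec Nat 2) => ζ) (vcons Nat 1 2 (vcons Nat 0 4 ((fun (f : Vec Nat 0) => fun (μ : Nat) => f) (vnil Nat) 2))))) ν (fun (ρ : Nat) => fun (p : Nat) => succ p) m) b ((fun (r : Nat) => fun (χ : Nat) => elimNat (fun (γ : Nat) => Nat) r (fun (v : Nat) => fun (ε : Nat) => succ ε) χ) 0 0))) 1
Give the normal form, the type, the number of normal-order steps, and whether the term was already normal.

normal form:
  refl Nat 1
type:
  Eq Nat 1 1
reduction steps (normal order): 23
already normal: no
first redex: a beta-redex


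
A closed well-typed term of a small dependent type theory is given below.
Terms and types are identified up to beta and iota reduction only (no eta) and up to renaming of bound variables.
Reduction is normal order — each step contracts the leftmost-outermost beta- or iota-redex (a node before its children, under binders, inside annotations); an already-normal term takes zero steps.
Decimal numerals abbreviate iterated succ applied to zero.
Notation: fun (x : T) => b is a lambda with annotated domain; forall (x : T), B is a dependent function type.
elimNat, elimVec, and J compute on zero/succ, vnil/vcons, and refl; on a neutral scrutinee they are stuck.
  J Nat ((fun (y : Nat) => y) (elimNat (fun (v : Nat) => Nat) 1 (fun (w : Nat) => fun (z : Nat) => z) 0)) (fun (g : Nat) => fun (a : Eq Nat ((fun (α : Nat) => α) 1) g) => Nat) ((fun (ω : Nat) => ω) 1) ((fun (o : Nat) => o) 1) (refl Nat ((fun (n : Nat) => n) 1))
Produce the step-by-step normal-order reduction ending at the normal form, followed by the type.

reduction (normal order):
  J Nat ((fun (y : Nat) => y) (elimNat (fun (v : Nat) => Nat) 1 (fun (w : Nat) => fun (z : Nat) => z) 0)) (fun (g : Nat) => fun (a : Eq Nat ((fun (α : Nat) => α) 1) g) => Nat) ((fun (ω : Nat) => ω) 1) ((fun (o : Nat) => o) 1) (refl Nat ((fun (n : Nat) => n) 1))
  ~> (fun (y : Nat) => y) 1
  ~> 1
type:
  Nat


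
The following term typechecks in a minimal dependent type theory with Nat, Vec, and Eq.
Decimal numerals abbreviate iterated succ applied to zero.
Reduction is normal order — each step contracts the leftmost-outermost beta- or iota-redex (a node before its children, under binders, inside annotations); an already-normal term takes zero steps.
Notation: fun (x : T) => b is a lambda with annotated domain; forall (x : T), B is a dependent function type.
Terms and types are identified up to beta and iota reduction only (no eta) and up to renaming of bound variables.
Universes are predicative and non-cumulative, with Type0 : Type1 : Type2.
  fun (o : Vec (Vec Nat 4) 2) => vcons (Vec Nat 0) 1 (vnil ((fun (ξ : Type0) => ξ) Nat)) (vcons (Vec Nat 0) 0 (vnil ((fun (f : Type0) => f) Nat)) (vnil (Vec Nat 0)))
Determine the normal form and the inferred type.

normal form:
  fun (o : Vec (Vec Nat 4) 2) => vcons (Vec Nat 0) 1 (vnil Nat) (vcons (Vec Nat 0) 0 (vnil Nat) (vnil (Vec Nat 0)))
type:
  forall (o : Vec (Vec Nat 4) 2), Vec (Vec Nat 0) 2
observation: normalization takes exactly 2 steps under the normal-order strategy.


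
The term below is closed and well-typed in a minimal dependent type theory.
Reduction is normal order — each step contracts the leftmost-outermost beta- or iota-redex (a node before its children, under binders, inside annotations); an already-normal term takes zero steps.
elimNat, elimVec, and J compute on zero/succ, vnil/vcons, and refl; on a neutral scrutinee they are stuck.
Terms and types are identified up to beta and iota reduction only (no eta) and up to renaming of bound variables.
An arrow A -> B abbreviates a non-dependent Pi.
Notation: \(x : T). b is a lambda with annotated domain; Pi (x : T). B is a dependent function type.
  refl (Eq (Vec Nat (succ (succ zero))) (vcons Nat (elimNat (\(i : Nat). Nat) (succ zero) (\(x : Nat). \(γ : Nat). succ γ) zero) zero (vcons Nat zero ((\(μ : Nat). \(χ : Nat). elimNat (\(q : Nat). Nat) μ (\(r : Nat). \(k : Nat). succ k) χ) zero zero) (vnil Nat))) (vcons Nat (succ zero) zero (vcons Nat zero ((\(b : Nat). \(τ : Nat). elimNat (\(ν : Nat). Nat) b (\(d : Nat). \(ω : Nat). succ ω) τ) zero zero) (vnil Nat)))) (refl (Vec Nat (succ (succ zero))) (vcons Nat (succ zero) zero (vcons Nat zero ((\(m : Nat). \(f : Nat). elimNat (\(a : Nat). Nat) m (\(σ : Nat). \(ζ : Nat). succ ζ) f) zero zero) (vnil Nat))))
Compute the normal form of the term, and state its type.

reduced normal form:
  refl (Eq (Vec Nat (succ (succ zero))) (vcons Nat (succ zero) zero (vcons Nat zero zero (vnil Nat))) (vcons Nat (succ zero) zero (vcons Nat zero zero (vnil Nat)))) (refl (Vec Nat (succ (succ zero))) (vcons Nat (succ zero) zero (vcons Nat zero zero (vnil Nat))))
type:
  Eq (Eq (Vec Nat (succ (succ zero))) (vcons Nat (succ zero) zero (vcons Nat zero zero (vnil Nat))) (vcons Nat (succ zero) zero (vcons Nat zero zero (vnil Nat)))) (refl (Vec Nat (succ (succ zero))) (vcons Nat (succ zero) zero (vcons Nat zero zero (vnil Nat)))) (refl (Vec Nat (succ (succ zero))) (vcons Nat (succ zero) zero (vcons Nat zero zero (vnil Nat))))
observation: 10 normal-order steps separate the term from its normal form.


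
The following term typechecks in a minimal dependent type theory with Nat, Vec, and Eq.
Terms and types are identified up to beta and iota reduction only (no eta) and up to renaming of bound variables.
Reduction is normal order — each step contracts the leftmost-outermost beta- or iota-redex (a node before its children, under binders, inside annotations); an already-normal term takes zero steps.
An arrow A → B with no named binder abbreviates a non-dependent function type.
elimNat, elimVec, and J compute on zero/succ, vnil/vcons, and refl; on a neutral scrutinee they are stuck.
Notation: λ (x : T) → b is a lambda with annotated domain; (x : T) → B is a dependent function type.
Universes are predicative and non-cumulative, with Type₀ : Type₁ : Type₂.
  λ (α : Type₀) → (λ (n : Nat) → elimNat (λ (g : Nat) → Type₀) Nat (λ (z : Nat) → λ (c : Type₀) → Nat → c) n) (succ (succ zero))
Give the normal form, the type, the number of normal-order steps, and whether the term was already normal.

normal form:
  λ (α : Type₀) → Nat → Nat → Nat
the term's type:
  Type₀ → Type₀
reduction steps (normal order): 8
started in normal form: no
first contracted redex: a beta-redex


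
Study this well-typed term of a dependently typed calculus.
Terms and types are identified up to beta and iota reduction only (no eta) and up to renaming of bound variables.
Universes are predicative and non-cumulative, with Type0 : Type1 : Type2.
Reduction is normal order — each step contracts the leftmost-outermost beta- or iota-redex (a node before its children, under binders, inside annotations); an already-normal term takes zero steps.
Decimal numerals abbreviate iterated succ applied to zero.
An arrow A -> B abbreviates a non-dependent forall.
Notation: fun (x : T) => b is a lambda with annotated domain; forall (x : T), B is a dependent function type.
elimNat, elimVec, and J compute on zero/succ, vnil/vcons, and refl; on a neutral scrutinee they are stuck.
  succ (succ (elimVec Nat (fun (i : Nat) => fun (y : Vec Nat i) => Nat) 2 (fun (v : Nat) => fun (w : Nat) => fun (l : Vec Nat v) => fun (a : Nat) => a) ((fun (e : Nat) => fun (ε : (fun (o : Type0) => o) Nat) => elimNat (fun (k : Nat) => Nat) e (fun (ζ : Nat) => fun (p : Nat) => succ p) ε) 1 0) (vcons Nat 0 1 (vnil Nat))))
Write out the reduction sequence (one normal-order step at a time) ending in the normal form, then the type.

normal-order reduction:
  succ (succ (elimVec Nat (fun (i : Nat) => fun (y : Vec Nat i) => Nat) 2 (fun (v : Nat) => fun (w : Nat) => fun (l : Vec Nat v) => fun (a : Nat) => a) ((fun (e : Nat) => fun (ε : (fun (o : Type0) => o) Nat) => elimNat (fun (k : Nat) => Nat) e (fun (ζ : Nat) => fun (p : Nat) => succ p) ε) 1 0) (vcons Nat 0 1 (vnil Nat))))
  ~> succ (succ ((fun (i : Nat) => fun (y : Nat) => fun (v : Vec Nat i) => fun (w : Nat) => w) 0 1 (vnil Nat) (elimVec Nat (fun (l : Nat) => fun (a : Vec Nat l) => Nat) 2 (fun (e : Nat) => fun (ε : Nat) => fun (o : Vec Nat e) => fun (k : Nat) => k) 0 (vnil Nat))))
  ~> succ (succ ((fun (i : Nat) => fun (y : Vec Nat 0) => fun (v : Nat) => v) 1 (vnil Nat) (elimVec Nat (fun (w : Nat) => fun (l : Vec Nat w) => Nat) 2 (fun (a : Nat) => fun (e : Nat) => fun (ε : Vec Nat a) => fun (o : Nat) => o) 0 (vnil Nat))))
  ~> succ (succ ((fun (i : Vec Nat 0) => fun (y : Nat) => y) (vnil Nat) (elimVec Nat (fun (v : Nat) => fun (w : Vec Nat v) => Nat) 2 (fun (l : Nat) => fun (a : Nat) => fun (e : Vec Nat l) => fun (ε : Nat) => ε) 0 (vnil Nat))))
  ~> succ (succ ((fun (i : Nat) => i) (elimVec Nat (fun (y : Nat) => fun (v : Vec Nat y) => Nat) 2 (fun (w : Nat) => fun (l : Nat) => fun (a : Vec Nat w) => fun (e : Nat) => e) 0 (vnil Nat))))
  ~> succ (succ (elimVec Nat (fun (i : Nat) => fun (y : Vec Nat i) => Nat) 2 (fun (v : Nat) => fun (w : Nat) => fun (l : Vec Nat v) => fun (a : Nat) => a) 0 (vnil Nat)))
  ~> 4
type:
  Nat


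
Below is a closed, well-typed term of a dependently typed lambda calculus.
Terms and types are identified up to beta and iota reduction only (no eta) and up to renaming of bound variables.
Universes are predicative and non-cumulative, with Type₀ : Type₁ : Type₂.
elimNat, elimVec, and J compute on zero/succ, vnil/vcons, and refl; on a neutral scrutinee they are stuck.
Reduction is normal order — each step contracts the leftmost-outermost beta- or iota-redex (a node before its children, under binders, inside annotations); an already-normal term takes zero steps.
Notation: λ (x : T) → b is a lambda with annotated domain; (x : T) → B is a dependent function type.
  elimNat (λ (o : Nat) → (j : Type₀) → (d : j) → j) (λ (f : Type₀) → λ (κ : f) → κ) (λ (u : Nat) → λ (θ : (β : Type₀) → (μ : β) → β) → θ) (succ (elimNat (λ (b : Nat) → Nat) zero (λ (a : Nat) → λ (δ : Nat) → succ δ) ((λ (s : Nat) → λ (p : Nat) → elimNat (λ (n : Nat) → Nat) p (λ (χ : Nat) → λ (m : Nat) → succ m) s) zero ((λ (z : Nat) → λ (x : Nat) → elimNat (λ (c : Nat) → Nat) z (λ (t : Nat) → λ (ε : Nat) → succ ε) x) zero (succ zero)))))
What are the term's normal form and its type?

reduced normal form:
  λ (o : Type₀) → λ (j : o) → j
the term's type:
  (o : Type₀) → (j : o) → o


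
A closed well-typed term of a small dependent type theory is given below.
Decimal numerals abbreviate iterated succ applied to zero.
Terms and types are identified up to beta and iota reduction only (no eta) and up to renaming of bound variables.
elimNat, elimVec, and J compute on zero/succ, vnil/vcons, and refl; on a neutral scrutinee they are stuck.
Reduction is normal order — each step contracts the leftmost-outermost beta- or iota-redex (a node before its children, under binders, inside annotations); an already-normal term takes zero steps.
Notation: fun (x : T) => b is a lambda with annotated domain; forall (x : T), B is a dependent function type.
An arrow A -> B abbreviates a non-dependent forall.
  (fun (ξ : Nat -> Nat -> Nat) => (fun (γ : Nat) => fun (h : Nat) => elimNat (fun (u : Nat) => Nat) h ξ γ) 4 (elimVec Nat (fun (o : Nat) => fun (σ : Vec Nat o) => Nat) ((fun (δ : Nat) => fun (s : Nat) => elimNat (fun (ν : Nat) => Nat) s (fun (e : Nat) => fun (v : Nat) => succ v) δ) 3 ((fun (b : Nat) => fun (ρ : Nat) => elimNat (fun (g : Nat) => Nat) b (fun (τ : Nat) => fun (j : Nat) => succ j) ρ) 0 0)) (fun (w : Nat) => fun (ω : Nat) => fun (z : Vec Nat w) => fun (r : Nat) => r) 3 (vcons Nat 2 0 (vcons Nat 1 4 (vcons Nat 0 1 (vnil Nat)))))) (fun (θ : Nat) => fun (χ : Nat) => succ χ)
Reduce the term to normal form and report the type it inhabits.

reduced normal form:
  7
inferred type:
  Nat


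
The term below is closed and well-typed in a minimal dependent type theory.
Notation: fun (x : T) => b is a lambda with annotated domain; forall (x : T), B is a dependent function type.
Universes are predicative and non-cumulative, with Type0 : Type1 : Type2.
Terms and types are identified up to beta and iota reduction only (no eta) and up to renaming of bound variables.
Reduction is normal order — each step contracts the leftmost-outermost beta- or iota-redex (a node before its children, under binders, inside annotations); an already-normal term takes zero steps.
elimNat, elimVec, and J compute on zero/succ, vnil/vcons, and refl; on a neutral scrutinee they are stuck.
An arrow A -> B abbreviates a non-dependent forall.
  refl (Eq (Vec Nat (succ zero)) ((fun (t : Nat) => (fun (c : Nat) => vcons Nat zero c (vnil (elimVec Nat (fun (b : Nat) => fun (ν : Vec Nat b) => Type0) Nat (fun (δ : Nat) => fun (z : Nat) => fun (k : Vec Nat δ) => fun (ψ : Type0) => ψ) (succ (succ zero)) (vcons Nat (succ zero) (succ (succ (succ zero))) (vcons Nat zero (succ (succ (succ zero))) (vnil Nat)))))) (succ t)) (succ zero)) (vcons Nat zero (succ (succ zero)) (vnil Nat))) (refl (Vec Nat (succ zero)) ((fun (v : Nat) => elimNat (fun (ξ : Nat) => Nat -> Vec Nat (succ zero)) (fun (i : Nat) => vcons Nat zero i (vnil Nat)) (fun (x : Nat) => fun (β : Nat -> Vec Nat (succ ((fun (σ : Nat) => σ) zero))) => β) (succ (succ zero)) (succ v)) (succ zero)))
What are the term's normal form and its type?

normal form:
  refl (Eq (Vec Nat (succ zero)) (vcons Nat zero (succ (succ zero)) (vnil Nat)) (vcons Nat zero (succ (succ zero)) (vnil Nat))) (refl (Vec Nat (succ zero)) (vcons Nat zero (succ (succ zero)) (vnil Nat)))
type:
  Eq (Eq (Vec Nat (succ zero)) (vcons Nat zero (succ (succ zero)) (vnil Nat)) (vcons Nat zero (succ (succ zero)) (vnil Nat))) (refl (Vec Nat (succ zero)) (vcons Nat zero (succ (succ zero)) (vnil Nat))) (refl (Vec Nat (succ zero)) (vcons Nat zero (succ (succ zero)) (vnil Nat)))
observation: normalization takes exactly 22 steps under the normal-order strategy.


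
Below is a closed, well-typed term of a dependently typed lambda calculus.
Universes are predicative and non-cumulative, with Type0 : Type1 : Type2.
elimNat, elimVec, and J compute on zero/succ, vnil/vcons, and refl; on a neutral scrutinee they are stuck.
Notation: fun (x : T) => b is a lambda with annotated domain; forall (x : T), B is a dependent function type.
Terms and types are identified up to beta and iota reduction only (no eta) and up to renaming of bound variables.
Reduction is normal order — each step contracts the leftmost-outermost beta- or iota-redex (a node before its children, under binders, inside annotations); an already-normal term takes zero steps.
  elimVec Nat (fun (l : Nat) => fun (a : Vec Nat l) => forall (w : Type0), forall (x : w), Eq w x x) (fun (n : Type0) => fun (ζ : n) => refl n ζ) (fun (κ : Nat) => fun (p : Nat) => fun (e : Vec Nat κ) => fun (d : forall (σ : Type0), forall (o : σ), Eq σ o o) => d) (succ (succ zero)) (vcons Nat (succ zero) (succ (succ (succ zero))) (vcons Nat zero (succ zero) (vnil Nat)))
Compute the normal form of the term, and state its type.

reduced normal form:
  fun (l : Type0) => fun (a : l) => refl l a
the term's type:
  forall (l : Type0), forall (a : l), Eq l a a
observation: contracting an elimVec iota-redex first, the term normalizes in 11 steps.


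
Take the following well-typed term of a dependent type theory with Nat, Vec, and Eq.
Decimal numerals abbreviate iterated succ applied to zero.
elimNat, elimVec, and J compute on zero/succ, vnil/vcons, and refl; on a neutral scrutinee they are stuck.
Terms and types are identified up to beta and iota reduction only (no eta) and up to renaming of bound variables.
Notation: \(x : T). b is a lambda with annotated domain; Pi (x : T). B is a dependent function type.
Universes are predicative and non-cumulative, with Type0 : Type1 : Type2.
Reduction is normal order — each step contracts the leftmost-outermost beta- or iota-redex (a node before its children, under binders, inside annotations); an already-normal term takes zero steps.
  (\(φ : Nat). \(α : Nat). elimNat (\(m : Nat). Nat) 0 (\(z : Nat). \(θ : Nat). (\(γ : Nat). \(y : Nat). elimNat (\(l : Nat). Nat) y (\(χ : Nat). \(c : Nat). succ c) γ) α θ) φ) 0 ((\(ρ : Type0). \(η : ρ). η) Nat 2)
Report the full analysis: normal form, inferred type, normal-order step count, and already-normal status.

resulting normal form:
  0
inferred type:
  Nat
steps to reach normal form (normal order): 3
already normal: no
first redex: a beta-redex


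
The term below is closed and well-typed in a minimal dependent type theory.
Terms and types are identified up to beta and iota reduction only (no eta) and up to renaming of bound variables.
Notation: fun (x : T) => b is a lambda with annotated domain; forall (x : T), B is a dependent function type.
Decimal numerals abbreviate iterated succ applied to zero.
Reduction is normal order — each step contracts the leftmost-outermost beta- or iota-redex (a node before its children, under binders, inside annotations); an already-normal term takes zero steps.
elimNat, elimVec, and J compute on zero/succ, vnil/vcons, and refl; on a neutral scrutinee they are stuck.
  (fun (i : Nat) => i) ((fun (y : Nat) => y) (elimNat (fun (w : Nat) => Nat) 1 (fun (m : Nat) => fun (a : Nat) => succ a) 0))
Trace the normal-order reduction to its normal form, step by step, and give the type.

normal-order reduction sequence:
  (fun (i : Nat) => i) ((fun (y : Nat) => y) (elimNat (fun (w : Nat) => Nat) 1 (fun (m : Nat) => fun (a : Nat) => succ a) 0))
  ~> (fun (i : Nat) => i) (elimNat (fun (y : Nat) => Nat) 1 (fun (w : Nat) => fun (m : Nat) => succ m) 0)
  ~> elimNat (fun (i : Nat) => Nat) 1 (fun (y : Nat) => fun (w : Nat) => succ w) 0
  ~> 1
inferred type:
  Nat


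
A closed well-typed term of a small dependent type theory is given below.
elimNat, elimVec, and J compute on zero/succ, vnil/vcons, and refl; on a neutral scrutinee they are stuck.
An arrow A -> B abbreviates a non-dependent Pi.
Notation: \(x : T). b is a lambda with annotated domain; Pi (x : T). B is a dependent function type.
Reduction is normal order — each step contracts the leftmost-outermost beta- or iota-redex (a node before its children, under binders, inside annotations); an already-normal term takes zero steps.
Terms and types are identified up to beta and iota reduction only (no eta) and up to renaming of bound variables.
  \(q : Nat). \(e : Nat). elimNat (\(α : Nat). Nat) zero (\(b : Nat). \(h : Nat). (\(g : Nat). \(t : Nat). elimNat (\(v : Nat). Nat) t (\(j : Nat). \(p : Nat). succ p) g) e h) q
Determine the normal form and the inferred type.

normal form:
  \(q : Nat). \(e : Nat). elimNat (\(α : Nat). Nat) zero (\(b : Nat). \(h : Nat). elimNat (\(g : Nat). Nat) h (\(t : Nat). \(v : Nat). succ v) e) q
the term's type:
  Nat -> Nat -> Nat
observation: the first redex contracted is a beta-redex; the normal form is reached in 2 normal-order steps.


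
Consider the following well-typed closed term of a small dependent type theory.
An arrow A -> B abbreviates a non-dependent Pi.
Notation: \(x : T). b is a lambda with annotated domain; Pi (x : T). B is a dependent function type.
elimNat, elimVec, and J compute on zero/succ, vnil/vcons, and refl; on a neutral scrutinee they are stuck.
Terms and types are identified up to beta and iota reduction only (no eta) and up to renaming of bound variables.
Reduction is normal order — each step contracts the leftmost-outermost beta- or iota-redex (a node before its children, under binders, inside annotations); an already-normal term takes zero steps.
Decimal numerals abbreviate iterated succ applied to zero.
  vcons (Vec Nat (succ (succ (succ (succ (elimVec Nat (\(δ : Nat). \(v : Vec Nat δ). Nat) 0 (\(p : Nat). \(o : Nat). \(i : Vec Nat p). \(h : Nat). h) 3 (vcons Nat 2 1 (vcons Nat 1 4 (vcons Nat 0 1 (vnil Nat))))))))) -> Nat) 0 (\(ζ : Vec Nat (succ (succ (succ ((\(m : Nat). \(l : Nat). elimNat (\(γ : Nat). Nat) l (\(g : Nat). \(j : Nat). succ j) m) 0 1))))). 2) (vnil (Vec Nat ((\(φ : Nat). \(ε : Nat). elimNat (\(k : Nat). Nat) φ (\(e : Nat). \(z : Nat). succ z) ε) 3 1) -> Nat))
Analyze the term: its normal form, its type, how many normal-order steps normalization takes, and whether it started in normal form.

resulting normal form:
  vcons (Vec Nat 4 -> Nat) 0 (\(δ : Vec Nat 4). 2) (vnil (Vec Nat 4 -> Nat))
inferred type:
  Vec (Vec Nat 4 -> Nat) 1
reduction steps (normal order): 25
started in normal form: no
first redex: an elimVec iota-redex
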